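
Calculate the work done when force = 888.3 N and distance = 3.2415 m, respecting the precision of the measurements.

work done = 888.3 N × 3.2415 m = 2879.42445 J.
888.3 has 4 significant figures; 3.2415 has 5.
Division/multiplication keeps the fewest: 4 significant figures.
Rounded: 2879 J.

2879 J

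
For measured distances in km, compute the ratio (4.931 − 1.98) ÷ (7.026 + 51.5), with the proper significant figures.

5.04 × 10⁻²

4.931 − 1.98 = 2.951, limited to 2 d.p. → 3 s.f.; 7.026 + 51.5 = 58.526, limited to 1 d.p. → 3 s.f.
Carrying full precision, 2.951 ÷ 58.526 = 0.0504220346513…; keep min(3, 3) = 3 s.f.
Rounded to 3 significant figures: 5.04 × 10⁻².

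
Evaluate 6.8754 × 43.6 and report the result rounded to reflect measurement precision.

6.8754 × 43.6 = 299.76744
Multiplication/division keeps the fewest significant figures: 6.8754 → 5 s.f., 43.6 → 3 s.f.; limit is 3.
Rounded to 3 significant figures: 300.

300.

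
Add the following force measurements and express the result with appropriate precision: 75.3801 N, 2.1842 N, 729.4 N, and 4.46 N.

8.114 × 10² N

75.3801 N + 2.1842 N + 729.4 N + 4.46 N = 811.4243 N.
Addition/subtraction keeps the fewest decimal places: 75.3801 → 4 decimal places, 2.1842 → 4 decimal places, 729.4 → 1 decimal place, 4.46 → 2 decimal places; limit is 1.
Rounded to 1 decimal place: 8.114 × 10² N.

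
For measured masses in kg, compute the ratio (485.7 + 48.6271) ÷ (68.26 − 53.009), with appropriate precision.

485.7 + 48.6271 = 534.3271, limited to 1 d.p. → 4 s.f.; 68.26 − 53.009 = 15.251, limited to 2 d.p. → 4 s.f.
Carrying full precision, 534.3271 ÷ 15.251 = 35.0355452102…; keep min(4, 4) = 4 s.f.
Rounded to 4 significant figures: 35.04.

35.04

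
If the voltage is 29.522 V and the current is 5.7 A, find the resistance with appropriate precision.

resistance = 29.522 V ÷ 5.7 A = 5.17929824561… Ω.
29.522 has 5 significant figures; 5.7 has 2.
Division/multiplication keeps the fewest: 2 significant figures.
Rounded: 5.2 Ω.

5.2 Ω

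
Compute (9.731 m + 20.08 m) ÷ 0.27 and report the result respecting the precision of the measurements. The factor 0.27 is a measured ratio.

9.731 m + 20.08 m = 29.811 m; the sum is limited to 2 decimal places (4 s.f.).
Carrying full precision, 29.811 ÷ 0.27 = 110.411111111… m; 0.27 has 2 s.f., so the result keeps min(4, 2) = 2 s.f.
Rounded to 2 significant figures: 1.1 × 10^2 m.

1.1 × 10^2 m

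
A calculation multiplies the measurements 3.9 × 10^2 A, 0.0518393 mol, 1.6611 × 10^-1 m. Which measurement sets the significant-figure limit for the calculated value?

3.9 × 10^2 A → 2 s.f.; 0.0518393 mol → 6 s.f.; 1.6611 × 10^-1 m → 5 s.f.
The fewest is 2 significant figures, from 3.9 × 10^2 A.

3.9 × 10^2 A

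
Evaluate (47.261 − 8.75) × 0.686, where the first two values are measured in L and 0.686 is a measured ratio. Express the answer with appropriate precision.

26.4 L

47.261 L − 8.75 L = 38.511 L; the difference is limited to 2 decimal places (4 s.f.).
Carrying full precision, 38.511 × 0.686 = 26.418546 L; 0.686 has 3 s.f., so the result keeps min(4, 3) = 3 s.f.
Rounded to 3 significant figures: 26.4 L.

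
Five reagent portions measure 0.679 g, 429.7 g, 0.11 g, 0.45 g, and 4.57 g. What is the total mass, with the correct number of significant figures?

0.679 g + 429.7 g + 0.11 g + 0.45 g + 4.57 g = 435.509 g.
Addition/subtraction keeps the fewest decimal places: 0.679 → 3 decimal places, 429.7 → 1 decimal place, 0.11 → 2 decimal places, 0.45 → 2 decimal places, 4.57 → 2 decimal places; limit is 1.
Rounded to 1 decimal place: 435.5 g.

435.5 g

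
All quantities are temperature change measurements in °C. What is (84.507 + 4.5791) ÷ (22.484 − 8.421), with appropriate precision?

84.507 + 4.5791 = 89.0861, limited to 3 d.p. → 5 s.f.; 22.484 − 8.421 = 14.063, limited to 3 d.p. → 5 s.f.
Carrying full precision, 89.0861 ÷ 14.063 = 6.33478631871…; keep min(5, 5) = 5 s.f.
Rounded to 5 significant figures: 6.3348.

6.3348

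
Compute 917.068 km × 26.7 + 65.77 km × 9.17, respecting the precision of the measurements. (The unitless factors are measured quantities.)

917.068 × 26.7 = 24485.7156 → 2.45 × 10^4 km (3 s.f., last digit at the 10^2 place).
65.77 × 9.17 = 603.1109 → 603 km (3 s.f., last digit at the 10^0 place).
Sum: 25088.8265 km; keep the coarser place, 10^2.
Result: 2.51 × 10^4 km.

2.51 × 10^4 km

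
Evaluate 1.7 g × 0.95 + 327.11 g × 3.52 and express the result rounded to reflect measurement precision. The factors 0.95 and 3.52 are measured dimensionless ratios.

1.15 × 10^3 g

1.7 × 0.95 = 1.615 → 1.6 g (2 s.f., last digit at the 10^-1 place).
327.11 × 3.52 = 1151.4272 → 1.15 × 10^3 g (3 s.f., last digit at the 10^1 place).
Sum: 1153.0422 g; keep the coarser place, 10^1.
Result: 1.15 × 10^3 g.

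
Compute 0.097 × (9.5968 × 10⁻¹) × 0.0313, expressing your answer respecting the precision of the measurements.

0.0029

0.097 × (9.5968 × 10⁻¹) × 0.0313 = 0.002913684448
Multiplication/division keeps the fewest significant figures: 0.097 → 2 s.f., 9.5968 × 10⁻¹ → 5 s.f., 0.0313 → 3 s.f.; limit is 2.
Rounded to 2 significant figures: 0.0029.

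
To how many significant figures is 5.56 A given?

3

5.56: every digit is nonzero and significant.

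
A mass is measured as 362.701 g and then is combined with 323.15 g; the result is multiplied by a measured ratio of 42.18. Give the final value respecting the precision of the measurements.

2.893 × 10⁴ g

362.701 g + 323.15 g = 685.851 g; the sum is limited to 2 decimal places (5 s.f.).
Carrying full precision, 685.851 × 42.18 = 28929.19518 g; 42.18 has 4 s.f., so the result keeps min(5, 4) = 4 s.f.
Rounded to 4 significant figures: 2.893 × 10⁴ g.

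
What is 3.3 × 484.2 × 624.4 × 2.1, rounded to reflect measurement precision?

3.3 × 484.2 × 624.4 × 2.1 = 2095177.9464
Multiplication/division keeps the fewest significant figures: 3.3 → 2 s.f., 484.2 → 4 s.f., 624.4 → 4 s.f., 2.1 → 2 s.f.; limit is 2.
Rounded to 2 significant figures: 2.1 × 10^6.

2.1 × 10^6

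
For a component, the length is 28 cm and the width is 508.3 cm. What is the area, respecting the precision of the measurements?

area = 28 cm × 508.3 cm = 14232.4 cm².
28 has 2 significant figures; 508.3 has 4.
Division/multiplication keeps the fewest: 2 significant figures.
Rounded: 1.4 × 10⁴ cm².

1.4 × 10⁴ cm²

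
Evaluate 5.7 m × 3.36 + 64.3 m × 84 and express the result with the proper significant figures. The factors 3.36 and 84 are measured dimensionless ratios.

5.4 × 10^3 m

5.7 × 3.36 = 19.152 → 19 m (2 s.f., last digit at the 10^0 place).
64.3 × 84 = 5401.2 → 5.4 × 10^3 m (2 s.f., last digit at the 10^2 place).
Sum: 5420.352 m; keep the coarser place, 10^2.
Result: 5.4 × 10^3 m.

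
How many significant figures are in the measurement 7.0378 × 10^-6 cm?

5

7.0378 × 10^-6: in scientific notation every digit of the coefficient is significant.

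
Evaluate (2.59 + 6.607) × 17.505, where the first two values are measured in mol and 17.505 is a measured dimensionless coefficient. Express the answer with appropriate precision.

161 mol

2.59 mol + 6.607 mol = 9.197 mol; the sum is limited to 2 decimal places (3 s.f.).
Carrying full precision, 9.197 × 17.505 = 160.993485 mol; 17.505 has 5 s.f., so the result keeps min(3, 5) = 3 s.f.
Rounded to 3 significant figures: 161 mol.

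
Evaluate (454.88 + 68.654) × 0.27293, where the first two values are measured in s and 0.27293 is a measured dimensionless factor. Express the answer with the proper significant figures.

1.4289 × 10² s

454.88 s + 68.654 s = 523.534 s; the sum is limited to 2 decimal places (5 s.f.).
Carrying full precision, 523.534 × 0.27293 = 142.88813462 s; 0.27293 has 5 s.f., so the result keeps min(5, 5) = 5 s.f.
Rounded to 5 significant figures: 1.4289 × 10² s.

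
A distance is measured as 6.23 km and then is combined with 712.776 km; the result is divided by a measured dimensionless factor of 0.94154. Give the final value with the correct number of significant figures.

6.23 km + 712.776 km = 719.006 km; the sum is limited to 2 decimal places (5 s.f.).
Carrying full precision, 719.006 ÷ 0.94154 = 763.648915606… km; 0.94154 has 5 s.f., so the result keeps min(5, 5) = 5 s.f.
Rounded to 5 significant figures: 763.65 km.

763.65 km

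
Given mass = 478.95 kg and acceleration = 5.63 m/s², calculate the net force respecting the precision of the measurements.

2.70 × 10^3 N

net force = 478.95 kg × 5.63 m/s² = 2696.4885 N.
478.95 has 5 significant figures; 5.63 has 3.
Division/multiplication keeps the fewest: 3 significant figures.
Rounded: 2.70 × 10^3 N.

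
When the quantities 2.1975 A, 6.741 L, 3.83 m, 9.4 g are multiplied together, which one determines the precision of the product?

9.4 g

2.1975 A → 5 s.f.; 6.741 L → 4 s.f.; 3.83 m → 3 s.f.; 9.4 g → 2 s.f.
The fewest is 2 significant figures, from 9.4 g.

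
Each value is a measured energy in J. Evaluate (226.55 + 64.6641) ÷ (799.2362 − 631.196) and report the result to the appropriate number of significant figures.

226.55 + 64.6641 = 291.2141, limited to 2 d.p. → 5 s.f.; 799.2362 − 631.196 = 168.0402, limited to 3 d.p. → 6 s.f.
Carrying full precision, 291.2141 ÷ 168.0402 = 1.73300257914…; keep min(5, 6) = 5 s.f.
Rounded to 5 significant figures: 1.7330.

1.7330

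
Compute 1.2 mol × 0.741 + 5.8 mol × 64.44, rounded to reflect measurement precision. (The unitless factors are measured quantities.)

1.2 × 0.741 = 0.8892 → 0.89 mol (2 s.f., last digit at the 10^-2 place).
5.8 × 64.44 = 373.752 → 3.7 × 10² mol (2 s.f., last digit at the 10^1 place).
Sum: 374.6412 mol; keep the coarser place, 10^1.
Result: 3.7 × 10² mol.

3.7 × 10² mol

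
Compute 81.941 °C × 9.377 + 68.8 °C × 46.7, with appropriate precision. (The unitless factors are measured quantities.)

3.98 × 10^3 °C

81.941 × 9.377 = 768.360757 → 768.4 °C (4 s.f., last digit at the 10^-1 place).
68.8 × 46.7 = 3212.96 → 3.21 × 10^3 °C (3 s.f., last digit at the 10^1 place).
Sum: 3981.320757 °C; keep the coarser place, 10^1.
Result: 3.98 × 10^3 °C.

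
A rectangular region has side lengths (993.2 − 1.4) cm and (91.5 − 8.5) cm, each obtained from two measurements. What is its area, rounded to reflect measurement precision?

8.23 × 10^4 cm²

993.2 − 1.4 = 991.8, limited to 1 d.p. → 4 s.f.; 91.5 − 8.5 = 83.0, limited to 1 d.p. → 3 s.f.
Carrying full precision, 991.8 × 83.0 = 82319.4; keep min(4, 3) = 3 s.f.
Rounded to 3 significant figures: 8.23 × 10^4 cm².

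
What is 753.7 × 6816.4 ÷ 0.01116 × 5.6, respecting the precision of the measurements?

2.6 × 10⁹

753.7 × 6816.4 ÷ 0.01116 × 5.6 = 2.57796736631 × 10^9…
Multiplication/division keeps the fewest significant figures: 753.7 → 4 s.f., 6816.4 → 5 s.f., 0.01116 → 4 s.f., 5.6 → 2 s.f.; limit is 2.
Rounded to 2 significant figures: 2.6 × 10⁹.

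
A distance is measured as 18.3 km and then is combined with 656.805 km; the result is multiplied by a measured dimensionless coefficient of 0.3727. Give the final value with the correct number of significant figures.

18.3 km + 656.805 km = 675.105 km; the sum is limited to 1 decimal place (4 s.f.).
Carrying full precision, 675.105 × 0.3727 = 251.6116335 km; 0.3727 has 4 s.f., so the result keeps min(4, 4) = 4 s.f.
Rounded to 4 significant figures: 251.6 km.

251.6 km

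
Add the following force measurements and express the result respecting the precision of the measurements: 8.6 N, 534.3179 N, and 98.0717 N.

8.6 N + 534.3179 N + 98.0717 N = 640.9896 N.
Addition/subtraction keeps the fewest decimal places: 8.6 → 1 decimal place, 534.3179 → 4 decimal places, 98.0717 → 4 decimal places; limit is 1.
Rounded to 1 decimal place: 641.0 N.

641.0 N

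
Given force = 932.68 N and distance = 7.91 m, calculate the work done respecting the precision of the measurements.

7.38 × 10³ J

work done = 932.68 N × 7.91 m = 7377.4988 J.
932.68 has 5 significant figures; 7.91 has 3.
Division/multiplication keeps the fewest: 3 significant figures.
Rounded: 7.38 × 10³ J.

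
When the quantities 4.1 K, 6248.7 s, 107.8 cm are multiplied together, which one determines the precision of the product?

4.1 K → 2 s.f.; 6248.7 s → 5 s.f.; 107.8 cm → 4 s.f.
The fewest is 2 significant figures, from 4.1 K.

4.1 K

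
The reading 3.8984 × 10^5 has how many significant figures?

5

3.8984 × 10^5: in scientific notation every digit of the coefficient is significant.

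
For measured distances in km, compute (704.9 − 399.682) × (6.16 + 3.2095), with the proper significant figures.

2.86 × 10^3 km²

704.9 − 399.682 = 305.218, limited to 1 d.p. → 4 s.f.; 6.16 + 3.2095 = 9.3695, limited to 2 d.p. → 3 s.f.
Carrying full precision, 305.218 × 9.3695 = 2859.740051; keep min(4, 3) = 3 s.f.
Rounded to 3 significant figures: 2.86 × 10^3 km².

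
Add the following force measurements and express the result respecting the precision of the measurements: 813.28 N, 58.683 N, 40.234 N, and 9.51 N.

813.28 N + 58.683 N + 40.234 N + 9.51 N = 921.707 N.
Addition/subtraction keeps the fewest decimal places: 813.28 → 2 decimal places, 58.683 → 3 decimal places, 40.234 → 3 decimal places, 9.51 → 2 decimal places; limit is 2.
Rounded to 2 decimal places: 921.71 N.

921.71 N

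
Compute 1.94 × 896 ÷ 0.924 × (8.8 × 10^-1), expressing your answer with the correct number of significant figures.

1.94 × 896 ÷ 0.924 × (8.8 × 10^-1) = 1655.46666667…
Multiplication/division keeps the fewest significant figures: 1.94 → 3 s.f., 896 → 3 s.f., 0.924 → 3 s.f., 8.8 × 10^-1 → 2 s.f.; limit is 2.
Rounded to 2 significant figures: 1.7 × 10^3.

1.7 × 10^3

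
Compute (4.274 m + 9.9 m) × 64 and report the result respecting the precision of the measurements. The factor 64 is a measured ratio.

4.274 m + 9.9 m = 14.174 m; the sum is limited to 1 decimal place (3 s.f.).
Carrying full precision, 14.174 × 64 = 907.136 m; 64 has 2 s.f., so the result keeps min(3, 2) = 2 s.f.
Rounded to 2 significant figures: 9.1 × 10² m.

9.1 × 10² m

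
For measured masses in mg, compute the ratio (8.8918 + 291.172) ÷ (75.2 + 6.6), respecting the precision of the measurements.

8.8918 + 291.172 = 300.0638, limited to 3 d.p. → 6 s.f.; 75.2 + 6.6 = 81.8, limited to 1 d.p. → 3 s.f.
Carrying full precision, 300.0638 ÷ 81.8 = 3.66826161369…; keep min(6, 3) = 3 s.f.
Rounded to 3 significant figures: 3.67.

3.67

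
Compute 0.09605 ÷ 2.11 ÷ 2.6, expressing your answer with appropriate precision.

0.018

0.09605 ÷ 2.11 ÷ 2.6 = 0.0175082026978…
Multiplication/division keeps the fewest significant figures: 0.09605 → 4 s.f., 2.11 → 3 s.f., 2.6 → 2 s.f.; limit is 2.
Rounded to 2 significant figures: 0.018.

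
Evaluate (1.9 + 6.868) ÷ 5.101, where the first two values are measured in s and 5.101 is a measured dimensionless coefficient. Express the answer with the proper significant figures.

1.7 s

1.9 s + 6.868 s = 8.768 s; the sum is limited to 1 decimal place (2 s.f.).
Carrying full precision, 8.768 ÷ 5.101 = 1.71887865124… s; 5.101 has 4 s.f., so the result keeps min(2, 4) = 2 s.f.
Rounded to 2 significant figures: 1.7 s.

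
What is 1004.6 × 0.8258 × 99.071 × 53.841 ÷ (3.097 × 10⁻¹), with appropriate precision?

1004.6 × 0.8258 × 99.071 × 53.841 ÷ (3.097 × 10⁻¹) = 14288495.791…
Multiplication/division keeps the fewest significant figures: 1004.6 → 5 s.f., 0.8258 → 4 s.f., 99.071 → 5 s.f., 53.841 → 5 s.f., 3.097 × 10⁻¹ → 4 s.f.; limit is 4.
Rounded to 4 significant figures: 1.429 × 10⁷.

1.429 × 10⁷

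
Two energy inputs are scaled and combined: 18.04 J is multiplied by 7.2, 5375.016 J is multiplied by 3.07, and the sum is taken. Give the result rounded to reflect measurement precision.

18.04 × 7.2 = 129.888 → 1.3 × 10² J (2 s.f., last digit at the 10^1 place).
5375.016 × 3.07 = 16501.29912 → 1.65 × 10⁴ J (3 s.f., last digit at the 10^2 place).
Sum: 16631.18712 J; keep the coarser place, 10^2.
Result: 1.66 × 10⁴ J.

1.66 × 10⁴ J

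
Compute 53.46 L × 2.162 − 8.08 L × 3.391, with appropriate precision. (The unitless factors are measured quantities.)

88.2 L

53.46 × 2.162 = 115.58052 → 115.6 L (4 s.f., last digit at the 10^-1 place).
8.08 × 3.391 = 27.39928 → 27.4 L (3 s.f., last digit at the 10^-1 place).
Difference: 88.18124 L; keep the coarser place, 10^-1.
Result: 88.2 L.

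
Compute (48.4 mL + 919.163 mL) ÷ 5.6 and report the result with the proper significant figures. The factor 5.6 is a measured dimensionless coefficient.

1.7 × 10² mL

48.4 mL + 919.163 mL = 967.563 mL; the sum is limited to 1 decimal place (4 s.f.).
Carrying full precision, 967.563 ÷ 5.6 = 172.779107143… mL; 5.6 has 2 s.f., so the result keeps min(4, 2) = 2 s.f.
Rounded to 2 significant figures: 1.7 × 10² mL.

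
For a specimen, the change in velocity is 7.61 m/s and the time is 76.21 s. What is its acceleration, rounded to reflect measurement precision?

acceleration = 7.61 m/s ÷ 76.21 s = 0.0998556619866… m/s².
7.61 has 3 significant figures; 76.21 has 4.
Division/multiplication keeps the fewest: 3 significant figures.
Rounded: 0.0999 m/s².

0.0999 m/s²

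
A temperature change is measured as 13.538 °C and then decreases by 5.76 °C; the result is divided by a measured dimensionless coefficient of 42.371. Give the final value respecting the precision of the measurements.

0.184 °C

13.538 °C − 5.76 °C = 7.778 °C; the difference is limited to 2 decimal places (3 s.f.).
Carrying full precision, 7.778 ÷ 42.371 = 0.183568950461… °C; 42.371 has 5 s.f., so the result keeps min(3, 5) = 3 s.f.
Rounded to 3 significant figures: 0.184 °C.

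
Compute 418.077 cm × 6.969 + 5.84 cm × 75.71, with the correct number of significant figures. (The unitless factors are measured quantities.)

3356 cm

418.077 × 6.969 = 2913.578613 → 2.914 × 10^3 cm (4 s.f., last digit at the 10^0 place).
5.84 × 75.71 = 442.1464 → 4.42 × 10^2 cm (3 s.f., last digit at the 10^0 place).
Sum: 3355.725013 cm; keep the coarser place, 10^0.
Result: 3356 cm.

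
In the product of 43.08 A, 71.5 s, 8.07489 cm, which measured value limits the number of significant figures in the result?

43.08 A → 4 s.f.; 71.5 s → 3 s.f.; 8.07489 cm → 6 s.f.
The fewest is 3 significant figures, from 71.5 s.

71.5 s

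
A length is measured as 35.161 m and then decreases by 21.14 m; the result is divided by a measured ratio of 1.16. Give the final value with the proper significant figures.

35.161 m − 21.14 m = 14.021 m; the difference is limited to 2 decimal places (4 s.f.).
Carrying full precision, 14.021 ÷ 1.16 = 12.0870689655… m; 1.16 has 3 s.f., so the result keeps min(4, 3) = 3 s.f.
Rounded to 3 significant figures: 12.1 m.

12.1 m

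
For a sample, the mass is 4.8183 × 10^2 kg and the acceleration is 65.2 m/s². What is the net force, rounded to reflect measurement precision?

net force = 4.8183 × 10^2 kg × 65.2 m/s² = 31415.316 N.
4.8183 × 10^2 has 5 significant figures; 65.2 has 3.
Division/multiplication keeps the fewest: 3 significant figures.
Rounded: 3.14 × 10^4 N.

3.14 × 10^4 N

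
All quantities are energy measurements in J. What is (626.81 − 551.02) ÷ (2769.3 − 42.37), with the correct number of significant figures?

0.02779

626.81 − 551.02 = 75.79, limited to 2 d.p. → 4 s.f.; 2769.3 − 42.37 = 2726.93, limited to 1 d.p. → 5 s.f.
Carrying full precision, 75.79 ÷ 2726.93 = 0.0277931593404…; keep min(4, 5) = 4 s.f.
Rounded to 4 significant figures: 0.02779.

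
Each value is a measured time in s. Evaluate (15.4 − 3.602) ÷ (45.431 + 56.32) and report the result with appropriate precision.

0.116

15.4 − 3.602 = 11.798, limited to 1 d.p. → 3 s.f.; 45.431 + 56.32 = 101.751, limited to 2 d.p. → 5 s.f.
Carrying full precision, 11.798 ÷ 101.751 = 0.115949720396…; keep min(3, 5) = 3 s.f.
Rounded to 3 significant figures: 0.116.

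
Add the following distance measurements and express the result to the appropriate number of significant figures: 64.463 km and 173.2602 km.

237.723 km

64.463 km + 173.2602 km = 237.7232 km.
Addition/subtraction keeps the fewest decimal places: 64.463 → 3 decimal places, 173.2602 → 4 decimal places; limit is 3.
Rounded to 3 decimal places: 237.723 km.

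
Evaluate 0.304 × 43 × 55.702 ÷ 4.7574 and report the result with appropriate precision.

1.5 × 10^2

0.304 × 43 × 55.702 ÷ 4.7574 = 153.053462816…
Multiplication/division keeps the fewest significant figures: 0.304 → 3 s.f., 43 → 2 s.f., 55.702 → 5 s.f., 4.7574 → 5 s.f.; limit is 2.
Rounded to 2 significant figures: 1.5 × 10^2.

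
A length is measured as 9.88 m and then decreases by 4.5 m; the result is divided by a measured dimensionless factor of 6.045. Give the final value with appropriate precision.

9.88 m − 4.5 m = 5.38 m; the difference is limited to 1 decimal place (2 s.f.).
Carrying full precision, 5.38 ÷ 6.045 = 0.889991728701… m; 6.045 has 4 s.f., so the result keeps min(2, 4) = 2 s.f.
Rounded to 2 significant figures: 0.89 m.

0.89 m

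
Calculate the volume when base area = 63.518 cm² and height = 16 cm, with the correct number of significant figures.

1.0 × 10³ cm³

volume = 63.518 cm² × 16 cm = 1016.288 cm³.
63.518 has 5 significant figures; 16 has 2.
Division/multiplication keeps the fewest: 2 significant figures.
Rounded: 1.0 × 10³ cm³.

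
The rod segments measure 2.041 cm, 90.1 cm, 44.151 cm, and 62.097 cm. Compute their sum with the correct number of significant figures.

2.041 cm + 90.1 cm + 44.151 cm + 62.097 cm = 198.389 cm.
Addition/subtraction keeps the fewest decimal places: 2.041 → 3 decimal places, 90.1 → 1 decimal place, 44.151 → 3 decimal places, 62.097 → 3 decimal places; limit is 1.
Rounded to 1 decimal place: 198.4 cm.

198.4 cm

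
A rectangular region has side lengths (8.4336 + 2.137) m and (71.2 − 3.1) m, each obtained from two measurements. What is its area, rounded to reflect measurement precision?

8.4336 + 2.137 = 10.5706, limited to 3 d.p. → 5 s.f.; 71.2 − 3.1 = 68.1, limited to 1 d.p. → 3 s.f.
Carrying full precision, 10.5706 × 68.1 = 719.85786; keep min(5, 3) = 3 s.f.
Rounded to 3 significant figures: 7.20 × 10^2 m².

7.20 × 10^2 m²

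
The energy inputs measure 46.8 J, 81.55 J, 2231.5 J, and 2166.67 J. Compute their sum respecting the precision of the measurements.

46.8 J + 81.55 J + 2231.5 J + 2166.67 J = 4526.52 J.
Addition/subtraction keeps the fewest decimal places: 46.8 → 1 decimal place, 81.55 → 2 decimal places, 2231.5 → 1 decimal place, 2166.67 → 2 decimal places; limit is 1.
Rounded to 1 decimal place: 4526.5 J.

4526.5 J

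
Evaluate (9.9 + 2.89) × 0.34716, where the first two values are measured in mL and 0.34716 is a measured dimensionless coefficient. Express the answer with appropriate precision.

9.9 mL + 2.89 mL = 12.79 mL; the sum is limited to 1 decimal place (3 s.f.).
Carrying full precision, 12.79 × 0.34716 = 4.4401764 mL; 0.34716 has 5 s.f., so the result keeps min(3, 5) = 3 s.f.
Rounded to 3 significant figures: 4.44 mL.

4.44 mL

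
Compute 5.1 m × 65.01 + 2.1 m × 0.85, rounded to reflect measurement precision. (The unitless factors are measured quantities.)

5.1 × 65.01 = 331.551 → 3.3 × 10² m (2 s.f., last digit at the 10^1 place).
2.1 × 0.85 = 1.785 → 1.8 m (2 s.f., last digit at the 10^-1 place).
Sum: 333.336 m; keep the coarser place, 10^1.
Result: 3.3 × 10² m.

3.3 × 10² m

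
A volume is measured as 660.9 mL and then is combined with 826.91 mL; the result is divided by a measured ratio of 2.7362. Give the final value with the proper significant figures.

543.75 mL

660.9 mL + 826.91 mL = 1487.81 mL; the sum is limited to 1 decimal place (5 s.f.).
Carrying full precision, 1487.81 ÷ 2.7362 = 543.750456838… mL; 2.7362 has 5 s.f., so the result keeps min(5, 5) = 5 s.f.
Rounded to 5 significant figures: 543.75 mL.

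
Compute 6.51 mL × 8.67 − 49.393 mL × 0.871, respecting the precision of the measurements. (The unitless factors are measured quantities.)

6.51 × 8.67 = 56.4417 → 56.4 mL (3 s.f., last digit at the 10^-1 place).
49.393 × 0.871 = 43.021303 → 43.0 mL (3 s.f., last digit at the 10^-1 place).
Difference: 13.420397 mL; keep the coarser place, 10^-1.
Result: 13.4 mL.

13.4 mL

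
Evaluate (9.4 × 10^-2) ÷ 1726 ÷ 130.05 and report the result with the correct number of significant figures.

4.2 × 10^-7

(9.4 × 10^-2) ÷ 1726 ÷ 130.05 = 4.18771102834 × 10^-7…
Multiplication/division keeps the fewest significant figures: 9.4 × 10^-2 → 2 s.f., 1726 → 4 s.f., 130.05 → 5 s.f.; limit is 2.
Rounded to 2 significant figures: 4.2 × 10^-7.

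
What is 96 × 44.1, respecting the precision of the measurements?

4.2 × 10³

96 × 44.1 = 4233.6
Multiplication/division keeps the fewest significant figures: 96 → 2 s.f., 44.1 → 3 s.f.; limit is 2.
Rounded to 2 significant figures: 4.2 × 10³.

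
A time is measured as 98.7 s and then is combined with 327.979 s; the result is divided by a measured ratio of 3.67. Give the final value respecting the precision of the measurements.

116 s

98.7 s + 327.979 s = 426.679 s; the sum is limited to 1 decimal place (4 s.f.).
Carrying full precision, 426.679 ÷ 3.67 = 116.261307902… s; 3.67 has 3 s.f., so the result keeps min(4, 3) = 3 s.f.
Rounded to 3 significant figures: 116 s.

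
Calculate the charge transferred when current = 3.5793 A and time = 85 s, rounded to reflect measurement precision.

3.0 × 10^2 C

charge transferred = 3.5793 A × 85 s = 304.2405 C.
3.5793 has 5 significant figures; 85 has 2.
Division/multiplication keeps the fewest: 2 significant figures.
Rounded: 3.0 × 10^2 C.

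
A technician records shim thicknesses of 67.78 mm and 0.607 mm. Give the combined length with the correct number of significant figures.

67.78 mm + 0.607 mm = 68.387 mm.
Addition/subtraction keeps the fewest decimal places: 67.78 → 2 decimal places, 0.607 → 3 decimal places; limit is 2.
Rounded to 2 decimal places: 68.39 mm.

68.39 mm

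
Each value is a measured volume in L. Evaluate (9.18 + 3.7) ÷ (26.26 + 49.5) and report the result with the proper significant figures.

0.170

9.18 + 3.7 = 12.88, limited to 1 d.p. → 3 s.f.; 26.26 + 49.5 = 75.76, limited to 1 d.p. → 3 s.f.
Carrying full precision, 12.88 ÷ 75.76 = 0.170010559662…; keep min(3, 3) = 3 s.f.
Rounded to 3 significant figures: 0.170.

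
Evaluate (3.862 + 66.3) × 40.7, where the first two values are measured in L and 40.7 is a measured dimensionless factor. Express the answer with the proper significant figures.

2.86 × 10^3 L

3.862 L + 66.3 L = 70.162 L; the sum is limited to 1 decimal place (3 s.f.).
Carrying full precision, 70.162 × 40.7 = 2855.5934 L; 40.7 has 3 s.f., so the result keeps min(3, 3) = 3 s.f.
Rounded to 3 significant figures: 2.86 × 10^3 L.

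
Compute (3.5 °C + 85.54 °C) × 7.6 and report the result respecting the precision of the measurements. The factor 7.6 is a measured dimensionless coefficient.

3.5 °C + 85.54 °C = 89.04 °C; the sum is limited to 1 decimal place (3 s.f.).
Carrying full precision, 89.04 × 7.6 = 676.704 °C; 7.6 has 2 s.f., so the result keeps min(3, 2) = 2 s.f.
Rounded to 2 significant figures: 6.8 × 10^2 °C.

6.8 × 10^2 °C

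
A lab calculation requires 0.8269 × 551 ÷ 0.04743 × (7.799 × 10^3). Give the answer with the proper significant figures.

0.8269 × 551 ÷ 0.04743 × (7.799 × 10^3) = 74918726.5043…
Multiplication/division keeps the fewest significant figures: 0.8269 → 4 s.f., 551 → 3 s.f., 0.04743 → 4 s.f., 7.799 × 10^3 → 4 s.f.; limit is 3.
Rounded to 3 significant figures: 7.49 × 10^7.

7.49 × 10^7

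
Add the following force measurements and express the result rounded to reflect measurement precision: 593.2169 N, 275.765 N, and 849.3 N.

1718.3 N

593.2169 N + 275.765 N + 849.3 N = 1718.2819 N.
Addition/subtraction keeps the fewest decimal places: 593.2169 → 4 decimal places, 275.765 → 3 decimal places, 849.3 → 1 decimal place; limit is 1.
Rounded to 1 decimal place: 1718.3 N.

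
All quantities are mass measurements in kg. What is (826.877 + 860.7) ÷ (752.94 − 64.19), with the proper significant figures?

826.877 + 860.7 = 1687.577, limited to 1 d.p. → 5 s.f.; 752.94 − 64.19 = 688.75, limited to 2 d.p. → 5 s.f.
Carrying full precision, 1687.577 ÷ 688.75 = 2.45020254083…; keep min(5, 5) = 5 s.f.
Rounded to 5 significant figures: 2.4502.

2.4502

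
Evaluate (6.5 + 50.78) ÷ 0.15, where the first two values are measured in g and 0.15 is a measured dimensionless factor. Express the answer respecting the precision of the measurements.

6.5 g + 50.78 g = 57.28 g; the sum is limited to 1 decimal place (3 s.f.).
Carrying full precision, 57.28 ÷ 0.15 = 381.866666667… g; 0.15 has 2 s.f., so the result keeps min(3, 2) = 2 s.f.
Rounded to 2 significant figures: 3.8 × 10² g.

3.8 × 10² g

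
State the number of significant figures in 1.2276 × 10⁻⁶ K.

1.2276 × 10⁻⁶: in scientific notation every digit of the coefficient is significant.

5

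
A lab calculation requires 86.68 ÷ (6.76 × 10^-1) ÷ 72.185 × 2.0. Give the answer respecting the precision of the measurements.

3.6

86.68 ÷ (6.76 × 10^-1) ÷ 72.185 × 2.0 = 3.55267305038…
Multiplication/division keeps the fewest significant figures: 86.68 → 4 s.f., 6.76 × 10^-1 → 3 s.f., 72.185 → 5 s.f., 2.0 → 2 s.f.; limit is 2.
Rounded to 2 significant figures: 3.6.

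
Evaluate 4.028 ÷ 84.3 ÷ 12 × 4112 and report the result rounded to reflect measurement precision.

16

4.028 ÷ 84.3 ÷ 12 × 4112 = 16.3732068011…
Multiplication/division keeps the fewest significant figures: 4.028 → 4 s.f., 84.3 → 3 s.f., 12 → 2 s.f., 4112 → 4 s.f.; limit is 2.
Rounded to 2 significant figures: 16.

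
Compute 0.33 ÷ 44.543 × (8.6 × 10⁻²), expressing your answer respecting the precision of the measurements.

6.4 × 10⁻⁴

0.33 ÷ 44.543 × (8.6 × 10⁻²) = 0.000637137148373…
Multiplication/division keeps the fewest significant figures: 0.33 → 2 s.f., 44.543 → 5 s.f., 8.6 × 10⁻² → 2 s.f.; limit is 2.
Rounded to 2 significant figures: 6.4 × 10⁻⁴.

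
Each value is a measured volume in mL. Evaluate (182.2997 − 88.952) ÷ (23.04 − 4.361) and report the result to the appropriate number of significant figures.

182.2997 − 88.952 = 93.3477, limited to 3 d.p. → 5 s.f.; 23.04 − 4.361 = 18.679, limited to 2 d.p. → 4 s.f.
Carrying full precision, 93.3477 ÷ 18.679 = 4.99746774453…; keep min(5, 4) = 4 s.f.
Rounded to 4 significant figures: 4.997.

4.997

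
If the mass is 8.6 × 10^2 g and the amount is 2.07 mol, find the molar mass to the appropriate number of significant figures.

4.2 × 10^2 g/mol

molar mass = 8.6 × 10^2 g ÷ 2.07 mol = 415.458937198… g/mol.
8.6 × 10^2 has 2 significant figures; 2.07 has 3.
Division/multiplication keeps the fewest: 2 significant figures.
Rounded: 4.2 × 10^2 g/mol.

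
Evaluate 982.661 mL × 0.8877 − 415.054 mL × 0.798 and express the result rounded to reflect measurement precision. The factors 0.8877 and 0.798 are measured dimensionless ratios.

541 mL

982.661 × 0.8877 = 872.3081697 → 872.3 mL (4 s.f., last digit at the 10^-1 place).
415.054 × 0.798 = 331.213092 → 331 mL (3 s.f., last digit at the 10^0 place).
Difference: 541.0950777 mL; keep the coarser place, 10^0.
Result: 541 mL.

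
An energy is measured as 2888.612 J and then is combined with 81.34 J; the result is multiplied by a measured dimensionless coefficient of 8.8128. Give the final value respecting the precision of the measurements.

26174 J

2888.612 J + 81.34 J = 2969.952 J; the sum is limited to 2 decimal places (6 s.f.).
Carrying full precision, 2969.952 × 8.8128 = 26173.5929856 J; 8.8128 has 5 s.f., so the result keeps min(6, 5) = 5 s.f.
Rounded to 5 significant figures: 26174 J.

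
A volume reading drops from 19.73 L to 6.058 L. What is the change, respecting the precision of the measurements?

19.73 L − 6.058 L = 13.672 L.
Addition/subtraction keeps the fewest decimal places: 19.73 → 2 decimal places, 6.058 → 3 decimal places; limit is 2.
Rounded to 2 decimal places: 13.67 L.

13.67 L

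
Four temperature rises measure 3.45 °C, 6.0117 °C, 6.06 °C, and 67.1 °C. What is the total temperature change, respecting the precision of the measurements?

82.6 °C

3.45 °C + 6.0117 °C + 6.06 °C + 67.1 °C = 82.6217 °C.
Addition/subtraction keeps the fewest decimal places: 3.45 → 2 decimal places, 6.0117 → 4 decimal places, 6.06 → 2 decimal places, 67.1 → 1 decimal place; limit is 1.
Rounded to 1 decimal place: 82.6 °C.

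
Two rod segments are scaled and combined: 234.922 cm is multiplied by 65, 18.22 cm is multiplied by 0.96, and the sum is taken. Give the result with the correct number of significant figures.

1.5 × 10^4 cm

234.922 × 65 = 15269.93 → 1.5 × 10^4 cm (2 s.f., last digit at the 10^3 place).
18.22 × 0.96 = 17.4912 → 17 cm (2 s.f., last digit at the 10^0 place).
Sum: 15287.4212 cm; keep the coarser place, 10^3.
Result: 1.5 × 10^4 cm.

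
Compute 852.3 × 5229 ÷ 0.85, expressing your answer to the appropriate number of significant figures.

5.2 × 10^6

852.3 × 5229 ÷ 0.85 = 5243149.05882…
Multiplication/division keeps the fewest significant figures: 852.3 → 4 s.f., 5229 → 4 s.f., 0.85 → 2 s.f.; limit is 2.
Rounded to 2 significant figures: 5.2 × 10^6.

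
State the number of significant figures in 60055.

5

60055: zeros between nonzero digits are significant.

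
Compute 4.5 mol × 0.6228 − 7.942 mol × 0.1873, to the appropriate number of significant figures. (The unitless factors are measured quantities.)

1.3 mol

4.5 × 0.6228 = 2.8026 → 2.8 mol (2 s.f., last digit at the 10^-1 place).
7.942 × 0.1873 = 1.4875366 → 1.488 mol (4 s.f., last digit at the 10^-3 place).
Difference: 1.3150634 mol; keep the coarser place, 10^-1.
Result: 1.3 mol.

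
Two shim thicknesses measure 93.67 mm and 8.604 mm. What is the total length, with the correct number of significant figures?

93.67 mm + 8.604 mm = 102.274 mm.
Addition/subtraction keeps the fewest decimal places: 93.67 → 2 decimal places, 8.604 → 3 decimal places; limit is 2.
Rounded to 2 decimal places: 102.27 mm.

102.27 mm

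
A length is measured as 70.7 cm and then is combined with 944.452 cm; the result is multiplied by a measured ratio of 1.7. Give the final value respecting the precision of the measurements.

1.7 × 10^3 cm

70.7 cm + 944.452 cm = 1015.152 cm; the sum is limited to 1 decimal place (5 s.f.).
Carrying full precision, 1015.152 × 1.7 = 1725.7584 cm; 1.7 has 2 s.f., so the result keeps min(5, 2) = 2 s.f.
Rounded to 2 significant figures: 1.7 × 10^3 cm.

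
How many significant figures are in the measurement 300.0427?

300.0427: zeros between nonzero digits are significant.

7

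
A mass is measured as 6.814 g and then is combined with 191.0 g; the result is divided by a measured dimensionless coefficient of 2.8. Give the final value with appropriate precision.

6.814 g + 191.0 g = 197.814 g; the sum is limited to 1 decimal place (4 s.f.).
Carrying full precision, 197.814 ÷ 2.8 = 70.6478571429… g; 2.8 has 2 s.f., so the result keeps min(4, 2) = 2 s.f.
Rounded to 2 significant figures: 71 g.

71 g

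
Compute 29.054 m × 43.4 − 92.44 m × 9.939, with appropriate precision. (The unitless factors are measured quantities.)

29.054 × 43.4 = 1260.9436 → 1.26 × 10³ m (3 s.f., last digit at the 10^1 place).
92.44 × 9.939 = 918.76116 → 918.8 m (4 s.f., last digit at the 10^-1 place).
Difference: 342.18244 m; keep the coarser place, 10^1.
Result: 3.4 × 10² m.

3.4 × 10² m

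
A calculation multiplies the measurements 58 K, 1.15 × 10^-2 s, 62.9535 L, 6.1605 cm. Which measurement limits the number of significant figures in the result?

58 K → 2 s.f.; 1.15 × 10^-2 s → 3 s.f.; 62.9535 L → 6 s.f.; 6.1605 cm → 5 s.f.
The fewest is 2 significant figures, from 58 K.

58 K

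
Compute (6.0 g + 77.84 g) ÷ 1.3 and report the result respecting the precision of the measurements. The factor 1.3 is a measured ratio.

64 g

6.0 g + 77.84 g = 83.84 g; the sum is limited to 1 decimal place (3 s.f.).
Carrying full precision, 83.84 ÷ 1.3 = 64.4923076923… g; 1.3 has 2 s.f., so the result keeps min(3, 2) = 2 s.f.
Rounded to 2 significant figures: 64 g.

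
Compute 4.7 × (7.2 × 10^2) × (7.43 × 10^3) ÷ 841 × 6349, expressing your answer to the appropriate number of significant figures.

1.9 × 10^8

4.7 × (7.2 × 10^2) × (7.43 × 10^3) ÷ 841 × 6349 = 189814112.818…
Multiplication/division keeps the fewest significant figures: 4.7 → 2 s.f., 7.2 × 10^2 → 2 s.f., 7.43 × 10^3 → 3 s.f., 841 → 3 s.f., 6349 → 4 s.f.; limit is 2.
Rounded to 2 significant figures: 1.9 × 10^8.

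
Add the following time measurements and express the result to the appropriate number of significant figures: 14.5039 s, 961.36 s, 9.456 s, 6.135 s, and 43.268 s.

14.5039 s + 961.36 s + 9.456 s + 6.135 s + 43.268 s = 1034.7229 s.
Addition/subtraction keeps the fewest decimal places: 14.5039 → 4 decimal places, 961.36 → 2 decimal places, 9.456 → 3 decimal places, 6.135 → 3 decimal places, 43.268 → 3 decimal places; limit is 2.
Rounded to 2 decimal places: 1034.72 s.

1034.72 s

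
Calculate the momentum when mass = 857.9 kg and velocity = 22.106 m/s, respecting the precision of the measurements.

momentum = 857.9 kg × 22.106 m/s = 18964.7374 kg·m/s.
857.9 has 4 significant figures; 22.106 has 5.
Division/multiplication keeps the fewest: 4 significant figures.
Rounded: 1.896 × 10⁴ kg·m/s.

1.896 × 10⁴ kg·m/s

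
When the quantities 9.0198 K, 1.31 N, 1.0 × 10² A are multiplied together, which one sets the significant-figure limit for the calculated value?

1.0 × 10² A

9.0198 K → 5 s.f.; 1.31 N → 3 s.f.; 1.0 × 10² A → 2 s.f.
The fewest is 2 significant figures, from 1.0 × 10² A.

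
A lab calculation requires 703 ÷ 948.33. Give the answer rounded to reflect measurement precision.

7.41 × 10^-1

703 ÷ 948.33 = 0.741303132876…
Multiplication/division keeps the fewest significant figures: 703 → 3 s.f., 948.33 → 5 s.f.; limit is 3.
Rounded to 3 significant figures: 7.41 × 10^-1.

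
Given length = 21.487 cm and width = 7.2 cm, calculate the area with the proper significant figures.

1.5 × 10^2 cm²

area = 21.487 cm × 7.2 cm = 154.7064 cm².
21.487 has 5 significant figures; 7.2 has 2.
Division/multiplication keeps the fewest: 2 significant figures.
Rounded: 1.5 × 10^2 cm².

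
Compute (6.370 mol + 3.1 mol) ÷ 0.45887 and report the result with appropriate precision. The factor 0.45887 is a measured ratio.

21 mol

6.370 mol + 3.1 mol = 9.470 mol; the sum is limited to 1 decimal place (2 s.f.).
Carrying full precision, 9.470 ÷ 0.45887 = 20.6376533659… mol; 0.45887 has 5 s.f., so the result keeps min(2, 5) = 2 s.f.
Rounded to 2 significant figures: 21 mol.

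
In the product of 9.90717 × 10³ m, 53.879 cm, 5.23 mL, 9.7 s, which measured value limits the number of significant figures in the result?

9.90717 × 10³ m → 6 s.f.; 53.879 cm → 5 s.f.; 5.23 mL → 3 s.f.; 9.7 s → 2 s.f.
The fewest is 2 significant figures, from 9.7 s.

9.7 s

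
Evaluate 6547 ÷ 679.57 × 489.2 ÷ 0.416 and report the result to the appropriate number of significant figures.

1.13 × 10⁴

6547 ÷ 679.57 × 489.2 ÷ 0.416 = 11329.2526043…
Multiplication/division keeps the fewest significant figures: 6547 → 4 s.f., 679.57 → 5 s.f., 489.2 → 4 s.f., 0.416 → 3 s.f.; limit is 3.
Rounded to 3 significant figures: 1.13 × 10⁴.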